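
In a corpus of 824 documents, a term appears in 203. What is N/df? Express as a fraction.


IDF ratio = N / df
= 824 / 203
= 824/203

824/203


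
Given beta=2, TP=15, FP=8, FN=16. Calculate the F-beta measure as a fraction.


P = TP/(TP+FP) = 15/23 = 15/23
R = TP/(TP+FN) = 15/31 = 15/31
beta^2 = 2^2 = 4
(1 + beta^2) = 5
Numerator = (1+beta^2)*P*R = 1125/713
Denominator = beta^2*P + R = 60/23 + 15/31 = 2205/713
F_beta = 25/49

25/49


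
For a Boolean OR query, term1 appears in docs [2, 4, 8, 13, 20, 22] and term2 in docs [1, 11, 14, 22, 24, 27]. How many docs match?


Boolean OR: find union of posting lists
term1 docs: [2, 4, 8, 13, 20, 22]
term2 docs: [1, 11, 14, 22, 24, 27]
Union: [1, 2, 4, 8, 11, 13, 14, 20, 22, 24, 27]
|union| = 11

11


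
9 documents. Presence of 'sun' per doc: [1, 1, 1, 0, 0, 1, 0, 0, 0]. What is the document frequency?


Checking each document for 'sun':
Doc 1: present
Doc 2: present
Doc 3: present
Doc 4: absent
Doc 5: absent
Doc 6: present
Doc 7: absent
Doc 8: absent
Doc 9: absent
df = sum of presences = 1 + 1 + 1 + 0 + 0 + 1 + 0 + 0 + 0 = 4

4


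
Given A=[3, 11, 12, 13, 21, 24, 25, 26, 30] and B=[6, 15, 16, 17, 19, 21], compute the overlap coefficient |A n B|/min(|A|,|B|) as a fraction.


A intersect B = [21]
|A intersect B| = 1
min(|A|, |B|) = min(9, 6) = 6
Overlap = 1 / 6 = 1/6

1/6


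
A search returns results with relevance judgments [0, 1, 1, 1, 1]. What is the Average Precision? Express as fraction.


Computing P@k for each relevant position:
Position 1: not relevant
Position 2: relevant, P@2 = 1/2 = 1/2
Position 3: relevant, P@3 = 2/3 = 2/3
Position 4: relevant, P@4 = 3/4 = 3/4
Position 5: relevant, P@5 = 4/5 = 4/5
Sum of P@k = 1/2 + 2/3 + 3/4 + 4/5 = 163/60
AP = 163/60 / 4 = 163/240

163/240


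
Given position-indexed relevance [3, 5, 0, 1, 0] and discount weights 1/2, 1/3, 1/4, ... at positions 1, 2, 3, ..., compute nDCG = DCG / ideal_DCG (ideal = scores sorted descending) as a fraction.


Position discount weights w_i = 1/(i+1) for i=1..5:
Weights = [1/2, 1/3, 1/4, 1/5, 1/6]
Actual relevance: [3, 5, 0, 1, 0]
DCG = 3/2 + 5/3 + 0/4 + 1/5 + 0/6 = 101/30
Ideal relevance (sorted desc): [5, 3, 1, 0, 0]
Ideal DCG = 5/2 + 3/3 + 1/4 + 0/5 + 0/6 = 15/4
nDCG = DCG / ideal_DCG = 101/30 / 15/4 = 202/225

202/225


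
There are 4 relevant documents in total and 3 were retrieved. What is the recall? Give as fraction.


Recall = retrieved_relevant / total_relevant
= 3 / 4
= 3 / (3 + 1)
= 3/4

3/4


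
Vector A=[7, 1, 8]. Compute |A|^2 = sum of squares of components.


|A|^2 = sum of squared components
A[0]^2 = 7^2 = 49
A[1]^2 = 1^2 = 1
A[2]^2 = 8^2 = 64
Sum = 49 + 1 + 64 = 114

114


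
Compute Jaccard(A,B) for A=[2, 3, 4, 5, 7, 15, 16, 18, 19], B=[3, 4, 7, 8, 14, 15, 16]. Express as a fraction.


A intersect B = [3, 4, 7, 15, 16]
|A intersect B| = 5
A union B = [2, 3, 4, 5, 7, 8, 14, 15, 16, 18, 19]
|A union B| = 11
Jaccard = 5/11 = 5/11

5/11


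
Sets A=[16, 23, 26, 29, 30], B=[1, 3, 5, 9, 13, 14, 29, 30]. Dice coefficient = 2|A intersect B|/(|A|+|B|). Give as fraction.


A intersect B = [29, 30]
|A intersect B| = 2
|A| = 5, |B| = 8
Dice = 2*2 / (5+8)
= 4 / 13 = 4/13

4/13


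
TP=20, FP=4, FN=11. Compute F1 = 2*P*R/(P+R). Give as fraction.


F1 = 2 * P * R / (P + R)
P = TP/(TP+FP) = 20/24 = 5/6
R = TP/(TP+FN) = 20/31 = 20/31
2 * P * R = 2 * 5/6 * 20/31 = 100/93
P + R = 5/6 + 20/31 = 275/186
F1 = 100/93 / 275/186 = 8/11

8/11


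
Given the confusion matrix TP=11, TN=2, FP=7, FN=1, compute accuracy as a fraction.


Accuracy = (TP + TN) / (TP + TN + FP + FN)
TP + TN = 11 + 2 = 13
Total = 11 + 2 + 7 + 1 = 21
Accuracy = 13 / 21 = 13/21

13/21


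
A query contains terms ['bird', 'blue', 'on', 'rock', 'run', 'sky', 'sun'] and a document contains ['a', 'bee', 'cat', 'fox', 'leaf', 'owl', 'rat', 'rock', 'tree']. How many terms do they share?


Query terms: ['bird', 'blue', 'on', 'rock', 'run', 'sky', 'sun']
Document terms: ['a', 'bee', 'cat', 'fox', 'leaf', 'owl', 'rat', 'rock', 'tree']
Common terms: ['rock']
Overlap count = 1

1


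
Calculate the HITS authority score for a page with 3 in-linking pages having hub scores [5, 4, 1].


Authority = sum of hub scores of in-linkers
In-link 1: hub score = 5
In-link 2: hub score = 4
In-link 3: hub score = 1
Authority = 5 + 4 + 1 = 10

10


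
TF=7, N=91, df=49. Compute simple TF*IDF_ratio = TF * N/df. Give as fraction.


TF * (N/df)
= 7 * (91/49)
= 7 * 13/7
= 13

13


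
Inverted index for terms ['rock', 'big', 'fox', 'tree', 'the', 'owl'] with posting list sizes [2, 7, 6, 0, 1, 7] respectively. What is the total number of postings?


Summing posting list sizes:
'rock': 2 postings
'big': 7 postings
'fox': 6 postings
'tree': 0 postings
'the': 1 postings
'owl': 7 postings
Total = 2 + 7 + 6 + 0 + 1 + 7 = 23

23


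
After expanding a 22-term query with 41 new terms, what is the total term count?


Original terms: 22
Expansion terms: 41
Total = 22 + 41 = 63

63


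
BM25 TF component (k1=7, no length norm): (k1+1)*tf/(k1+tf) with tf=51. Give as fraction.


BM25 TF component = (k1+1)*tf / (k1+tf)
k1 = 7, tf = 51
Numerator = (7+1)*51 = 408
Denominator = 7 + 51 = 58
= 408/58 = 204/29

204/29


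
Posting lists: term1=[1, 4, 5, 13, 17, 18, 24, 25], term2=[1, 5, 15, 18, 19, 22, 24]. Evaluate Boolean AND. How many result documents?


Boolean AND: find intersection of posting lists
term1 docs: [1, 4, 5, 13, 17, 18, 24, 25]
term2 docs: [1, 5, 15, 18, 19, 22, 24]
Intersection: [1, 5, 18, 24]
|intersection| = 4

4


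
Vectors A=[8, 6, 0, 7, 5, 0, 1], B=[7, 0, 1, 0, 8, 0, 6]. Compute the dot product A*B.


Dot product = sum of element-wise products
A[0]*B[0] = 8*7 = 56
A[1]*B[1] = 6*0 = 0
A[2]*B[2] = 0*1 = 0
A[3]*B[3] = 7*0 = 0
A[4]*B[4] = 5*8 = 40
A[5]*B[5] = 0*0 = 0
A[6]*B[6] = 1*6 = 6
Sum = 56 + 0 + 0 + 0 + 40 + 0 + 6 = 102

102


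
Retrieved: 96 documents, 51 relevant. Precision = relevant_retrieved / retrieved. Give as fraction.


Precision = relevant_retrieved / total_retrieved
= 51 / 96
= 51 / (51 + 45)
= 17/32

17/32


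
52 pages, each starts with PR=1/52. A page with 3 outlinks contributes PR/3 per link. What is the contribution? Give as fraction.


Initial PR = 1/52 = 1/52
Outlinks = 3
Contribution per link = PR / outlinks
= 1/52 / 3
= 1/156

1/156


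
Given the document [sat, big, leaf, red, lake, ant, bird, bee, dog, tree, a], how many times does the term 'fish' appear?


Document has 11 words
Scanning for 'fish':
Term not found in document
Count = 0

0


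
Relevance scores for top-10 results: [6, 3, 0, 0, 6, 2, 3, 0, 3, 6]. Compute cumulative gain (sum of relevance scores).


Cumulative Gain = sum of relevance scores
Position 1: rel=6, running sum=6
Position 2: rel=3, running sum=9
Position 3: rel=0, running sum=9
Position 4: rel=0, running sum=9
Position 5: rel=6, running sum=15
Position 6: rel=2, running sum=17
Position 7: rel=3, running sum=20
Position 8: rel=0, running sum=20
Position 9: rel=3, running sum=23
Position 10: rel=6, running sum=29
CG = 29

29


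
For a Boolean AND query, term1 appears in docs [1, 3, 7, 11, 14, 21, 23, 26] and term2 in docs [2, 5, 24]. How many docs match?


Boolean AND: find intersection of posting lists
term1 docs: [1, 3, 7, 11, 14, 21, 23, 26]
term2 docs: [2, 5, 24]
Intersection: []
|intersection| = 0

0


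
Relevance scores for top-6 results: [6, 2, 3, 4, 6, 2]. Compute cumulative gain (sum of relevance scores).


Cumulative Gain = sum of relevance scores
Position 1: rel=6, running sum=6
Position 2: rel=2, running sum=8
Position 3: rel=3, running sum=11
Position 4: rel=4, running sum=15
Position 5: rel=6, running sum=21
Position 6: rel=2, running sum=23
CG = 23

23


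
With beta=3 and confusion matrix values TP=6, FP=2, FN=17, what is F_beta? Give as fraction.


P = TP/(TP+FP) = 6/8 = 3/4
R = TP/(TP+FN) = 6/23 = 6/23
beta^2 = 3^2 = 9
(1 + beta^2) = 10
Numerator = (1+beta^2)*P*R = 45/23
Denominator = beta^2*P + R = 27/4 + 6/23 = 645/92
F_beta = 12/43

12/43


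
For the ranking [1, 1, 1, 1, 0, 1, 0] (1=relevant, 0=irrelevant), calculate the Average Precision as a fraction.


Computing P@k for each relevant position:
Position 1: relevant, P@1 = 1/1 = 1
Position 2: relevant, P@2 = 2/2 = 1
Position 3: relevant, P@3 = 3/3 = 1
Position 4: relevant, P@4 = 4/4 = 1
Position 5: not relevant
Position 6: relevant, P@6 = 5/6 = 5/6
Position 7: not relevant
Sum of P@k = 1 + 1 + 1 + 1 + 5/6 = 29/6
AP = 29/6 / 5 = 29/30

29/30


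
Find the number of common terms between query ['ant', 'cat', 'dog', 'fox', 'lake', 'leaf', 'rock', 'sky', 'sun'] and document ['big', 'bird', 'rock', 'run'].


Query terms: ['ant', 'cat', 'dog', 'fox', 'lake', 'leaf', 'rock', 'sky', 'sun']
Document terms: ['big', 'bird', 'rock', 'run']
Common terms: ['rock']
Overlap count = 1

1


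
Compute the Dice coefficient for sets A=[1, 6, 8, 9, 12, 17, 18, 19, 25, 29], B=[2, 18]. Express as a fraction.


A intersect B = [18]
|A intersect B| = 1
|A| = 10, |B| = 2
Dice = 2*1 / (10+2)
= 2 / 12 = 1/6

1/6


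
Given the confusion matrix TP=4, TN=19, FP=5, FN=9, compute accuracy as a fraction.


Accuracy = (TP + TN) / (TP + TN + FP + FN)
TP + TN = 4 + 19 = 23
Total = 4 + 19 + 5 + 9 = 37
Accuracy = 23 / 37 = 23/37

23/37


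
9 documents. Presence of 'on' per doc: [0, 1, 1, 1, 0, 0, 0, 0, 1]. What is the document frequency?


Checking each document for 'on':
Doc 1: absent
Doc 2: present
Doc 3: present
Doc 4: present
Doc 5: absent
Doc 6: absent
Doc 7: absent
Doc 8: absent
Doc 9: present
df = sum of presences = 0 + 1 + 1 + 1 + 0 + 0 + 0 + 0 + 1 = 4

4


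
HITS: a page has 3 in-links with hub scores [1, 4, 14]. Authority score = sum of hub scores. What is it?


Authority = sum of hub scores of in-linkers
In-link 1: hub score = 1
In-link 2: hub score = 4
In-link 3: hub score = 14
Authority = 1 + 4 + 14 = 19

19


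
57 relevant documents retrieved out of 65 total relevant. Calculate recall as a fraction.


Recall = retrieved_relevant / total_relevant
= 57 / 65
= 57 / (57 + 8)
= 57/65

57/65


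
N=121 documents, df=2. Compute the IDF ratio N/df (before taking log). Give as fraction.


IDF ratio = N / df
= 121 / 2
= 121/2

121/2


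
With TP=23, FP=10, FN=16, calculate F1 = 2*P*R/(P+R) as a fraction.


F1 = 2 * P * R / (P + R)
P = TP/(TP+FP) = 23/33 = 23/33
R = TP/(TP+FN) = 23/39 = 23/39
2 * P * R = 2 * 23/33 * 23/39 = 1058/1287
P + R = 23/33 + 23/39 = 184/143
F1 = 1058/1287 / 184/143 = 23/36

23/36


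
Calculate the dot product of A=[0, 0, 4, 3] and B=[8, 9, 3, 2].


Dot product = sum of element-wise products
A[0]*B[0] = 0*8 = 0
A[1]*B[1] = 0*9 = 0
A[2]*B[2] = 4*3 = 12
A[3]*B[3] = 3*2 = 6
Sum = 0 + 0 + 12 + 6 = 18

18


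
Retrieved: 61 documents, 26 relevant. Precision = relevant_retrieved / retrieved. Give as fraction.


Precision = relevant_retrieved / total_retrieved
= 26 / 61
= 26 / (26 + 35)
= 26/61

26/61


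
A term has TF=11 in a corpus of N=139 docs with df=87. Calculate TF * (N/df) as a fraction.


TF * (N/df)
= 11 * (139/87)
= 11 * 139/87
= 1529/87

1529/87


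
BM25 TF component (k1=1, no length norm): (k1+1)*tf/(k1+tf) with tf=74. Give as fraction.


BM25 TF component = (k1+1)*tf / (k1+tf)
k1 = 1, tf = 74
Numerator = (1+1)*74 = 148
Denominator = 1 + 74 = 75
= 148/75 = 148/75

148/75


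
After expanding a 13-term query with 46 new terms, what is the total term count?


Original terms: 13
Expansion terms: 46
Total = 13 + 46 = 59

59


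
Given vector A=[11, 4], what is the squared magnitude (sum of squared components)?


|A|^2 = sum of squared components
A[0]^2 = 11^2 = 121
A[1]^2 = 4^2 = 16
Sum = 121 + 16 = 137

137


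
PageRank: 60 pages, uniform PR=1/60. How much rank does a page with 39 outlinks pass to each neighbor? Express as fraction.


Initial PR = 1/60 = 1/60
Outlinks = 39
Contribution per link = PR / outlinks
= 1/60 / 39
= 1/2340

1/2340


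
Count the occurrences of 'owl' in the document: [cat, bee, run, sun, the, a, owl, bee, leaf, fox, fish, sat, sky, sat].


Document has 14 words
Scanning for 'owl':
Found at positions: [6]
Count = 1

1


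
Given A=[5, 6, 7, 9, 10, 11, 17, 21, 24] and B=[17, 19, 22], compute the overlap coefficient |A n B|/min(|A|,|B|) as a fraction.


A intersect B = [17]
|A intersect B| = 1
min(|A|, |B|) = min(9, 3) = 3
Overlap = 1 / 3 = 1/3

1/3


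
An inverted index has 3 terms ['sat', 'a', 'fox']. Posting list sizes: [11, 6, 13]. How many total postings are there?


Summing posting list sizes:
'sat': 11 postings
'a': 6 postings
'fox': 13 postings
Total = 11 + 6 + 13 = 30

30


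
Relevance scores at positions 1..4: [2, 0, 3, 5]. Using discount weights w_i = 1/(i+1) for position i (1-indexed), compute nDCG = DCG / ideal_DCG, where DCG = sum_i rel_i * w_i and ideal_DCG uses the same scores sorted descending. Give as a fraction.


Position discount weights w_i = 1/(i+1) for i=1..4:
Weights = [1/2, 1/3, 1/4, 1/5]
Actual relevance: [2, 0, 3, 5]
DCG = 2/2 + 0/3 + 3/4 + 5/5 = 11/4
Ideal relevance (sorted desc): [5, 3, 2, 0]
Ideal DCG = 5/2 + 3/3 + 2/4 + 0/5 = 4
nDCG = DCG / ideal_DCG = 11/4 / 4 = 11/16

11/16


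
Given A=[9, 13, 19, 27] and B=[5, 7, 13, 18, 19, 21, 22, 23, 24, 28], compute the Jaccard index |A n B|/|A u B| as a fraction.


A intersect B = [13, 19]
|A intersect B| = 2
A union B = [5, 7, 9, 13, 18, 19, 21, 22, 23, 24, 27, 28]
|A union B| = 12
Jaccard = 2/12 = 1/6

1/6


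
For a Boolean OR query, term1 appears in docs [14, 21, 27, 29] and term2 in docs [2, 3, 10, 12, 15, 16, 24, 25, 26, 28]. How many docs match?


Boolean OR: find union of posting lists
term1 docs: [14, 21, 27, 29]
term2 docs: [2, 3, 10, 12, 15, 16, 24, 25, 26, 28]
Union: [2, 3, 10, 12, 14, 15, 16, 21, 24, 25, 26, 27, 28, 29]
|union| = 14

14


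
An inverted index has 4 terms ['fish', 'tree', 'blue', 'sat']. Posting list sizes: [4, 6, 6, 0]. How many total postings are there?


Summing posting list sizes:
'fish': 4 postings
'tree': 6 postings
'blue': 6 postings
'sat': 0 postings
Total = 4 + 6 + 6 + 0 = 16

16


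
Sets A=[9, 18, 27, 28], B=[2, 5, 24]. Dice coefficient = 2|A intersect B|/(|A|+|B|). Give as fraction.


A intersect B = []
|A intersect B| = 0
|A| = 4, |B| = 3
Dice = 2*0 / (4+3)
= 0 / 7 = 0

0


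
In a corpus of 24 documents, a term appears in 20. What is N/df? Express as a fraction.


IDF ratio = N / df
= 24 / 20
= 6/5

6/5


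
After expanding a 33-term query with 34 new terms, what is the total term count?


Original terms: 33
Expansion terms: 34
Total = 33 + 34 = 67

67


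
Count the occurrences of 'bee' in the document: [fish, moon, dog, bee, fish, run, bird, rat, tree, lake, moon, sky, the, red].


Document has 14 words
Scanning for 'bee':
Found at positions: [3]
Count = 1

1


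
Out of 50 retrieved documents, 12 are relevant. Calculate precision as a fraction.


Precision = relevant_retrieved / total_retrieved
= 12 / 50
= 12 / (12 + 38)
= 6/25

6/25


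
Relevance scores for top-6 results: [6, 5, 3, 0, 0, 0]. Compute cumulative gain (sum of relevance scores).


Cumulative Gain = sum of relevance scores
Position 1: rel=6, running sum=6
Position 2: rel=5, running sum=11
Position 3: rel=3, running sum=14
Position 4: rel=0, running sum=14
Position 5: rel=0, running sum=14
Position 6: rel=0, running sum=14
CG = 14

14


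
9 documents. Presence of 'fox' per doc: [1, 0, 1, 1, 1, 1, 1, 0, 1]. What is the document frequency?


Checking each document for 'fox':
Doc 1: present
Doc 2: absent
Doc 3: present
Doc 4: present
Doc 5: present
Doc 6: present
Doc 7: present
Doc 8: absent
Doc 9: present
df = sum of presences = 1 + 0 + 1 + 1 + 1 + 1 + 1 + 0 + 1 = 7

7


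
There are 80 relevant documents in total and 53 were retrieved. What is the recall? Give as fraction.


Recall = retrieved_relevant / total_relevant
= 53 / 80
= 53 / (53 + 27)
= 53/80

53/80


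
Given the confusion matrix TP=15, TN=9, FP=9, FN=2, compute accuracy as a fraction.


Accuracy = (TP + TN) / (TP + TN + FP + FN)
TP + TN = 15 + 9 = 24
Total = 15 + 9 + 9 + 2 = 35
Accuracy = 24 / 35 = 24/35

24/35


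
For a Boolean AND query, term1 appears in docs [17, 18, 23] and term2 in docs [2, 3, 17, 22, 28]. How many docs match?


Boolean AND: find intersection of posting lists
term1 docs: [17, 18, 23]
term2 docs: [2, 3, 17, 22, 28]
Intersection: [17]
|intersection| = 1

1


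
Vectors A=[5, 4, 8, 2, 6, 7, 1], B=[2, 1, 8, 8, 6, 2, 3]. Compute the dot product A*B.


Dot product = sum of element-wise products
A[0]*B[0] = 5*2 = 10
A[1]*B[1] = 4*1 = 4
A[2]*B[2] = 8*8 = 64
A[3]*B[3] = 2*8 = 16
A[4]*B[4] = 6*6 = 36
A[5]*B[5] = 7*2 = 14
A[6]*B[6] = 1*3 = 3
Sum = 10 + 4 + 64 + 16 + 36 + 14 + 3 = 147

147


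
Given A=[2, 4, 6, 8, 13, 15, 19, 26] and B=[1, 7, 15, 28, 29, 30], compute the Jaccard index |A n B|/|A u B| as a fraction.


A intersect B = [15]
|A intersect B| = 1
A union B = [1, 2, 4, 6, 7, 8, 13, 15, 19, 26, 28, 29, 30]
|A union B| = 13
Jaccard = 1/13 = 1/13

1/13


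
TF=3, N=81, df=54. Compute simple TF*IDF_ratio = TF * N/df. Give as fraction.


TF * (N/df)
= 3 * (81/54)
= 3 * 3/2
= 9/2

9/2


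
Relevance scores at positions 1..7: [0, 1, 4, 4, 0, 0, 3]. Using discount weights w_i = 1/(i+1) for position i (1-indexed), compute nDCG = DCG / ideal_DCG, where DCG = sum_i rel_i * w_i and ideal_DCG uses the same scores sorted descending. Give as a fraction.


Position discount weights w_i = 1/(i+1) for i=1..7:
Weights = [1/2, 1/3, 1/4, 1/5, 1/6, 1/7, 1/8]
Actual relevance: [0, 1, 4, 4, 0, 0, 3]
DCG = 0/2 + 1/3 + 4/4 + 4/5 + 0/6 + 0/7 + 3/8 = 301/120
Ideal relevance (sorted desc): [4, 4, 3, 1, 0, 0, 0]
Ideal DCG = 4/2 + 4/3 + 3/4 + 1/5 + 0/6 + 0/7 + 0/8 = 257/60
nDCG = DCG / ideal_DCG = 301/120 / 257/60 = 301/514

301/514


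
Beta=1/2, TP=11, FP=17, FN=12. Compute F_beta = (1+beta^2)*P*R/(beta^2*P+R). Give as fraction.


P = TP/(TP+FP) = 11/28 = 11/28
R = TP/(TP+FN) = 11/23 = 11/23
beta^2 = 1/2^2 = 1/4
(1 + beta^2) = 5/4
Numerator = (1+beta^2)*P*R = 605/2576
Denominator = beta^2*P + R = 11/112 + 11/23 = 1485/2576
F_beta = 11/27

11/27


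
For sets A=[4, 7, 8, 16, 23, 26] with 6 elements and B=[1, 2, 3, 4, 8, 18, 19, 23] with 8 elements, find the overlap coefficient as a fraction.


A intersect B = [4, 8, 23]
|A intersect B| = 3
min(|A|, |B|) = min(6, 8) = 6
Overlap = 3 / 6 = 1/2

1/2


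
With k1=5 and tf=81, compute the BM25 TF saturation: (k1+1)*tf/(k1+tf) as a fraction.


BM25 TF component = (k1+1)*tf / (k1+tf)
k1 = 5, tf = 81
Numerator = (5+1)*81 = 486
Denominator = 5 + 81 = 86
= 486/86 = 243/43

243/43


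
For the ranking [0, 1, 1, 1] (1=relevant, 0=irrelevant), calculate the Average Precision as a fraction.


Computing P@k for each relevant position:
Position 1: not relevant
Position 2: relevant, P@2 = 1/2 = 1/2
Position 3: relevant, P@3 = 2/3 = 2/3
Position 4: relevant, P@4 = 3/4 = 3/4
Sum of P@k = 1/2 + 2/3 + 3/4 = 23/12
AP = 23/12 / 3 = 23/36

23/36


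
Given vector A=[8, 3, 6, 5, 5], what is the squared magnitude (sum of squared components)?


|A|^2 = sum of squared components
A[0]^2 = 8^2 = 64
A[1]^2 = 3^2 = 9
A[2]^2 = 6^2 = 36
A[3]^2 = 5^2 = 25
A[4]^2 = 5^2 = 25
Sum = 64 + 9 + 36 + 25 + 25 = 159

159


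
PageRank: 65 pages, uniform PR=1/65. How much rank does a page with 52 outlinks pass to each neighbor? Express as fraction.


Initial PR = 1/65 = 1/65
Outlinks = 52
Contribution per link = PR / outlinks
= 1/65 / 52
= 1/3380

1/3380


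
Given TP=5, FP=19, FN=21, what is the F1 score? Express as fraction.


F1 = 2 * P * R / (P + R)
P = TP/(TP+FP) = 5/24 = 5/24
R = TP/(TP+FN) = 5/26 = 5/26
2 * P * R = 2 * 5/24 * 5/26 = 25/312
P + R = 5/24 + 5/26 = 125/312
F1 = 25/312 / 125/312 = 1/5

1/5


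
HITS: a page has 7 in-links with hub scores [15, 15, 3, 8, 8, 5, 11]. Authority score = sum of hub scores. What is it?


Authority = sum of hub scores of in-linkers
In-link 1: hub score = 15
In-link 2: hub score = 15
In-link 3: hub score = 3
In-link 4: hub score = 8
In-link 5: hub score = 8
In-link 6: hub score = 5
In-link 7: hub score = 11
Authority = 15 + 15 + 3 + 8 + 8 + 5 + 11 = 65

65


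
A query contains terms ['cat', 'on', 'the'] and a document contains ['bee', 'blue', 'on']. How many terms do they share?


Query terms: ['cat', 'on', 'the']
Document terms: ['bee', 'blue', 'on']
Common terms: ['on']
Overlap count = 1

1


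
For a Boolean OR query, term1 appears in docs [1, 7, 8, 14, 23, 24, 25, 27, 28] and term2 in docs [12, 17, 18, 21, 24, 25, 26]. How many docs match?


Boolean OR: find union of posting lists
term1 docs: [1, 7, 8, 14, 23, 24, 25, 27, 28]
term2 docs: [12, 17, 18, 21, 24, 25, 26]
Union: [1, 7, 8, 12, 14, 17, 18, 21, 23, 24, 25, 26, 27, 28]
|union| = 14

14


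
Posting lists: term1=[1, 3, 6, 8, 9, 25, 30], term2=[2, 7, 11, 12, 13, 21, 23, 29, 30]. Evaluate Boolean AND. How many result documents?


Boolean AND: find intersection of posting lists
term1 docs: [1, 3, 6, 8, 9, 25, 30]
term2 docs: [2, 7, 11, 12, 13, 21, 23, 29, 30]
Intersection: [30]
|intersection| = 1

1


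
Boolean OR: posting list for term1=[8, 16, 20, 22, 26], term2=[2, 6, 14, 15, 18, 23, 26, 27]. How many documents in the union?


Boolean OR: find union of posting lists
term1 docs: [8, 16, 20, 22, 26]
term2 docs: [2, 6, 14, 15, 18, 23, 26, 27]
Union: [2, 6, 8, 14, 15, 16, 18, 20, 22, 23, 26, 27]
|union| = 12

12


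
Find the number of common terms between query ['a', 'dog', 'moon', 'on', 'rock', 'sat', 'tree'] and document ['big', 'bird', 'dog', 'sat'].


Query terms: ['a', 'dog', 'moon', 'on', 'rock', 'sat', 'tree']
Document terms: ['big', 'bird', 'dog', 'sat']
Common terms: ['dog', 'sat']
Overlap count = 2

2


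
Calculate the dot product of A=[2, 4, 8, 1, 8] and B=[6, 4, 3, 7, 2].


Dot product = sum of element-wise products
A[0]*B[0] = 2*6 = 12
A[1]*B[1] = 4*4 = 16
A[2]*B[2] = 8*3 = 24
A[3]*B[3] = 1*7 = 7
A[4]*B[4] = 8*2 = 16
Sum = 12 + 16 + 24 + 7 + 16 = 75

75


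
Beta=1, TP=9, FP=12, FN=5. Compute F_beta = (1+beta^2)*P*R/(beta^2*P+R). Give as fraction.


P = TP/(TP+FP) = 9/21 = 3/7
R = TP/(TP+FN) = 9/14 = 9/14
beta^2 = 1^2 = 1
(1 + beta^2) = 2
Numerator = (1+beta^2)*P*R = 27/49
Denominator = beta^2*P + R = 3/7 + 9/14 = 15/14
F_beta = 18/35

18/35


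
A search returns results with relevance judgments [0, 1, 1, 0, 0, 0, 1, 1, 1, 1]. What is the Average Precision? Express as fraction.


Computing P@k for each relevant position:
Position 1: not relevant
Position 2: relevant, P@2 = 1/2 = 1/2
Position 3: relevant, P@3 = 2/3 = 2/3
Position 4: not relevant
Position 5: not relevant
Position 6: not relevant
Position 7: relevant, P@7 = 3/7 = 3/7
Position 8: relevant, P@8 = 4/8 = 1/2
Position 9: relevant, P@9 = 5/9 = 5/9
Position 10: relevant, P@10 = 6/10 = 3/5
Sum of P@k = 1/2 + 2/3 + 3/7 + 1/2 + 5/9 + 3/5 = 1024/315
AP = 1024/315 / 6 = 512/945

512/945


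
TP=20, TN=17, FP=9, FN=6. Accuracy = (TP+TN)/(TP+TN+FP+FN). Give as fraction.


Accuracy = (TP + TN) / (TP + TN + FP + FN)
TP + TN = 20 + 17 = 37
Total = 20 + 17 + 9 + 6 = 52
Accuracy = 37 / 52 = 37/52

37/52


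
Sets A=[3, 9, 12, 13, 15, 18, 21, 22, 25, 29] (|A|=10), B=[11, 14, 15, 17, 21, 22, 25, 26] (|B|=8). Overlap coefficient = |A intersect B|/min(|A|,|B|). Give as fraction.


A intersect B = [15, 21, 22, 25]
|A intersect B| = 4
min(|A|, |B|) = min(10, 8) = 8
Overlap = 4 / 8 = 1/2

1/2


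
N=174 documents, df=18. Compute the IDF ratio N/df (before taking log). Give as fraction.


IDF ratio = N / df
= 174 / 18
= 29/3

29/3


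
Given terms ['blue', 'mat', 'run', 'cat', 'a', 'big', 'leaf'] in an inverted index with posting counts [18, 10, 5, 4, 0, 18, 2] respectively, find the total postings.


Summing posting list sizes:
'blue': 18 postings
'mat': 10 postings
'run': 5 postings
'cat': 4 postings
'a': 0 postings
'big': 18 postings
'leaf': 2 postings
Total = 18 + 10 + 5 + 4 + 0 + 18 + 2 = 57

57


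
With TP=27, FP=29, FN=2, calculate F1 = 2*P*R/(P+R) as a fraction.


F1 = 2 * P * R / (P + R)
P = TP/(TP+FP) = 27/56 = 27/56
R = TP/(TP+FN) = 27/29 = 27/29
2 * P * R = 2 * 27/56 * 27/29 = 729/812
P + R = 27/56 + 27/29 = 2295/1624
F1 = 729/812 / 2295/1624 = 54/85

54/85


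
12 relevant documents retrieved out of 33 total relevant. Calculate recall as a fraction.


Recall = retrieved_relevant / total_relevant
= 12 / 33
= 12 / (12 + 21)
= 4/11

4/11


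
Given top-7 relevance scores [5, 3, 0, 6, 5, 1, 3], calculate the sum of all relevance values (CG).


Cumulative Gain = sum of relevance scores
Position 1: rel=5, running sum=5
Position 2: rel=3, running sum=8
Position 3: rel=0, running sum=8
Position 4: rel=6, running sum=14
Position 5: rel=5, running sum=19
Position 6: rel=1, running sum=20
Position 7: rel=3, running sum=23
CG = 23

23


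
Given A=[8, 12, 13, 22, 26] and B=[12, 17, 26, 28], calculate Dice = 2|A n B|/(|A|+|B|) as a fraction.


A intersect B = [12, 26]
|A intersect B| = 2
|A| = 5, |B| = 4
Dice = 2*2 / (5+4)
= 4 / 9 = 4/9

4/9


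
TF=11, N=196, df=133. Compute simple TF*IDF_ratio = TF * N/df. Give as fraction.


TF * (N/df)
= 11 * (196/133)
= 11 * 28/19
= 308/19

308/19


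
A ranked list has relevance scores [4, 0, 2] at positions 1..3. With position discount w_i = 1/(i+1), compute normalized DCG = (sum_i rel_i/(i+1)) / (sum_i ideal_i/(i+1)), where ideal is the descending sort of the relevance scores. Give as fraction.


Position discount weights w_i = 1/(i+1) for i=1..3:
Weights = [1/2, 1/3, 1/4]
Actual relevance: [4, 0, 2]
DCG = 4/2 + 0/3 + 2/4 = 5/2
Ideal relevance (sorted desc): [4, 2, 0]
Ideal DCG = 4/2 + 2/3 + 0/4 = 8/3
nDCG = DCG / ideal_DCG = 5/2 / 8/3 = 15/16

15/16


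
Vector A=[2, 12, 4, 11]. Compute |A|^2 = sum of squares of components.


|A|^2 = sum of squared components
A[0]^2 = 2^2 = 4
A[1]^2 = 12^2 = 144
A[2]^2 = 4^2 = 16
A[3]^2 = 11^2 = 121
Sum = 4 + 144 + 16 + 121 = 285

285


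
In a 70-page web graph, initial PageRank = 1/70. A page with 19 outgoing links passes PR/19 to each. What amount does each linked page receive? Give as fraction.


Initial PR = 1/70 = 1/70
Outlinks = 19
Contribution per link = PR / outlinks
= 1/70 / 19
= 1/1330

1/1330


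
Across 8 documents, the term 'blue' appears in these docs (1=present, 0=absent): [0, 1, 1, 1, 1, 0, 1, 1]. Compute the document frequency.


Checking each document for 'blue':
Doc 1: absent
Doc 2: present
Doc 3: present
Doc 4: present
Doc 5: present
Doc 6: absent
Doc 7: present
Doc 8: present
df = sum of presences = 0 + 1 + 1 + 1 + 1 + 0 + 1 + 1 = 6

6


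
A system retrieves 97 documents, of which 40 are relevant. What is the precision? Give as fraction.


Precision = relevant_retrieved / total_retrieved
= 40 / 97
= 40 / (40 + 57)
= 40/97

40/97


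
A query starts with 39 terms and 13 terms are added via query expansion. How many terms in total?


Original terms: 39
Expansion terms: 13
Total = 39 + 13 = 52

52


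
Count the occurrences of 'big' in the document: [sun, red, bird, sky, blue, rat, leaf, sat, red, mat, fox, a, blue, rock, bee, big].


Document has 16 words
Scanning for 'big':
Found at positions: [15]
Count = 1

1


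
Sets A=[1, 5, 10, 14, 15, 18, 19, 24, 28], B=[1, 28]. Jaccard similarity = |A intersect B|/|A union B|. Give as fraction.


A intersect B = [1, 28]
|A intersect B| = 2
A union B = [1, 5, 10, 14, 15, 18, 19, 24, 28]
|A union B| = 9
Jaccard = 2/9 = 2/9

2/9


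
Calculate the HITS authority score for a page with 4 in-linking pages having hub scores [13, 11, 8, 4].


Authority = sum of hub scores of in-linkers
In-link 1: hub score = 13
In-link 2: hub score = 11
In-link 3: hub score = 8
In-link 4: hub score = 4
Authority = 13 + 11 + 8 + 4 = 36

36


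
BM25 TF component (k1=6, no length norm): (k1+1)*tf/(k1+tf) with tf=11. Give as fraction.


BM25 TF component = (k1+1)*tf / (k1+tf)
k1 = 6, tf = 11
Numerator = (6+1)*11 = 77
Denominator = 6 + 11 = 17
= 77/17 = 77/17

77/17


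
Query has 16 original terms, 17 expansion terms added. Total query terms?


Original terms: 16
Expansion terms: 17
Total = 16 + 17 = 33

33


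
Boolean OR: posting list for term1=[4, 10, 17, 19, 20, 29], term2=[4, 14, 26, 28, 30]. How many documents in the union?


Boolean OR: find union of posting lists
term1 docs: [4, 10, 17, 19, 20, 29]
term2 docs: [4, 14, 26, 28, 30]
Union: [4, 10, 14, 17, 19, 20, 26, 28, 29, 30]
|union| = 10

10


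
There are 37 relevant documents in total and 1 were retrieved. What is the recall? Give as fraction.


Recall = retrieved_relevant / total_relevant
= 1 / 37
= 1 / (1 + 36)
= 1/37

1/37


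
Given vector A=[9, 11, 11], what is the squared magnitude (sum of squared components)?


|A|^2 = sum of squared components
A[0]^2 = 9^2 = 81
A[1]^2 = 11^2 = 121
A[2]^2 = 11^2 = 121
Sum = 81 + 121 + 121 = 323

323


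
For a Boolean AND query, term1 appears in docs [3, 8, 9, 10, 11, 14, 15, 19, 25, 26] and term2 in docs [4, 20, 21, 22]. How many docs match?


Boolean AND: find intersection of posting lists
term1 docs: [3, 8, 9, 10, 11, 14, 15, 19, 25, 26]
term2 docs: [4, 20, 21, 22]
Intersection: []
|intersection| = 0

0


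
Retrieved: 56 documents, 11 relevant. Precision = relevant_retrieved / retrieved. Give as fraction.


Precision = relevant_retrieved / total_retrieved
= 11 / 56
= 11 / (11 + 45)
= 11/56

11/56


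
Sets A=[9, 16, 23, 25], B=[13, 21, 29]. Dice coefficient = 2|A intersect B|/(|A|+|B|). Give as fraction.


A intersect B = []
|A intersect B| = 0
|A| = 4, |B| = 3
Dice = 2*0 / (4+3)
= 0 / 7 = 0

0


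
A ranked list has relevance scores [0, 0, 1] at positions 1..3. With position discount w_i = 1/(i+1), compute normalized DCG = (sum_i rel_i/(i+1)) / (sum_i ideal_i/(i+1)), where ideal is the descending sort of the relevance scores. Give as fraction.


Position discount weights w_i = 1/(i+1) for i=1..3:
Weights = [1/2, 1/3, 1/4]
Actual relevance: [0, 0, 1]
DCG = 0/2 + 0/3 + 1/4 = 1/4
Ideal relevance (sorted desc): [1, 0, 0]
Ideal DCG = 1/2 + 0/3 + 0/4 = 1/2
nDCG = DCG / ideal_DCG = 1/4 / 1/2 = 1/2

1/2


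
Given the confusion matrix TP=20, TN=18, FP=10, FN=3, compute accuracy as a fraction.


Accuracy = (TP + TN) / (TP + TN + FP + FN)
TP + TN = 20 + 18 = 38
Total = 20 + 18 + 10 + 3 = 51
Accuracy = 38 / 51 = 38/51

38/51


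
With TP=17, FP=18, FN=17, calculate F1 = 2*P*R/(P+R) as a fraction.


F1 = 2 * P * R / (P + R)
P = TP/(TP+FP) = 17/35 = 17/35
R = TP/(TP+FN) = 17/34 = 1/2
2 * P * R = 2 * 17/35 * 1/2 = 17/35
P + R = 17/35 + 1/2 = 69/70
F1 = 17/35 / 69/70 = 34/69

34/69


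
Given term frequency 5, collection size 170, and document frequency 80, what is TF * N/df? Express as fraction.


TF * (N/df)
= 5 * (170/80)
= 5 * 17/8
= 85/8

85/8


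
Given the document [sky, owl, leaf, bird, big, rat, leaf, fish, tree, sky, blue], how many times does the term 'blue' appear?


Document has 11 words
Scanning for 'blue':
Found at positions: [10]
Count = 1

1


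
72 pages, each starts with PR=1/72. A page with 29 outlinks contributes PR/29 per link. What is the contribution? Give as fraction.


Initial PR = 1/72 = 1/72
Outlinks = 29
Contribution per link = PR / outlinks
= 1/72 / 29
= 1/2088

1/2088


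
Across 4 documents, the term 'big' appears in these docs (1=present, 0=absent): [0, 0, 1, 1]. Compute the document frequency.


Checking each document for 'big':
Doc 1: absent
Doc 2: absent
Doc 3: present
Doc 4: present
df = sum of presences = 0 + 0 + 1 + 1 = 2

2


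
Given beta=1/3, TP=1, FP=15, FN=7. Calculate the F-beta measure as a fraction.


P = TP/(TP+FP) = 1/16 = 1/16
R = TP/(TP+FN) = 1/8 = 1/8
beta^2 = 1/3^2 = 1/9
(1 + beta^2) = 10/9
Numerator = (1+beta^2)*P*R = 5/576
Denominator = beta^2*P + R = 1/144 + 1/8 = 19/144
F_beta = 5/76

5/76


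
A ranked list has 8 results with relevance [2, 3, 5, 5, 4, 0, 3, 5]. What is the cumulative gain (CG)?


Cumulative Gain = sum of relevance scores
Position 1: rel=2, running sum=2
Position 2: rel=3, running sum=5
Position 3: rel=5, running sum=10
Position 4: rel=5, running sum=15
Position 5: rel=4, running sum=19
Position 6: rel=0, running sum=19
Position 7: rel=3, running sum=22
Position 8: rel=5, running sum=27
CG = 27

27


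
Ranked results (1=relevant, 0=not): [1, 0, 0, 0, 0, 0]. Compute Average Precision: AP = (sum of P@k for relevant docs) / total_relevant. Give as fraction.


Computing P@k for each relevant position:
Position 1: relevant, P@1 = 1/1 = 1
Position 2: not relevant
Position 3: not relevant
Position 4: not relevant
Position 5: not relevant
Position 6: not relevant
Sum of P@k = 1 = 1
AP = 1 / 1 = 1

1


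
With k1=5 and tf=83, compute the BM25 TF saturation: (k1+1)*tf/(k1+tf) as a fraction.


BM25 TF component = (k1+1)*tf / (k1+tf)
k1 = 5, tf = 83
Numerator = (5+1)*83 = 498
Denominator = 5 + 83 = 88
= 498/88 = 249/44

249/44


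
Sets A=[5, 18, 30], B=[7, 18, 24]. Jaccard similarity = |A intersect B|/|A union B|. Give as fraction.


A intersect B = [18]
|A intersect B| = 1
A union B = [5, 7, 18, 24, 30]
|A union B| = 5
Jaccard = 1/5 = 1/5

1/5


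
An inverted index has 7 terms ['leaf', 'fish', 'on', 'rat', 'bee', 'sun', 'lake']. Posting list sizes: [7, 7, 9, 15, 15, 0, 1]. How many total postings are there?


Summing posting list sizes:
'leaf': 7 postings
'fish': 7 postings
'on': 9 postings
'rat': 15 postings
'bee': 15 postings
'sun': 0 postings
'lake': 1 postings
Total = 7 + 7 + 9 + 15 + 15 + 0 + 1 = 54

54


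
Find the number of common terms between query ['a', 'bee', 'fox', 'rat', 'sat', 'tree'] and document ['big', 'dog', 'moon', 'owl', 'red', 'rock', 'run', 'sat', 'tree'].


Query terms: ['a', 'bee', 'fox', 'rat', 'sat', 'tree']
Document terms: ['big', 'dog', 'moon', 'owl', 'red', 'rock', 'run', 'sat', 'tree']
Common terms: ['sat', 'tree']
Overlap count = 2

2


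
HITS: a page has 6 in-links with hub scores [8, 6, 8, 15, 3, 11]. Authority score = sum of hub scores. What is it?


Authority = sum of hub scores of in-linkers
In-link 1: hub score = 8
In-link 2: hub score = 6
In-link 3: hub score = 8
In-link 4: hub score = 15
In-link 5: hub score = 3
In-link 6: hub score = 11
Authority = 8 + 6 + 8 + 15 + 3 + 11 = 51

51


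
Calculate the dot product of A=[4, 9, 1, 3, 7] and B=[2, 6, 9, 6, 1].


Dot product = sum of element-wise products
A[0]*B[0] = 4*2 = 8
A[1]*B[1] = 9*6 = 54
A[2]*B[2] = 1*9 = 9
A[3]*B[3] = 3*6 = 18
A[4]*B[4] = 7*1 = 7
Sum = 8 + 54 + 9 + 18 + 7 = 96

96


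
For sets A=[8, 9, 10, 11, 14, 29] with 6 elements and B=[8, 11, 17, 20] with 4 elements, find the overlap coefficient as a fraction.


A intersect B = [8, 11]
|A intersect B| = 2
min(|A|, |B|) = min(6, 4) = 4
Overlap = 2 / 4 = 1/2

1/2


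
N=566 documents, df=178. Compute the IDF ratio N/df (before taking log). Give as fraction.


IDF ratio = N / df
= 566 / 178
= 283/89

283/89


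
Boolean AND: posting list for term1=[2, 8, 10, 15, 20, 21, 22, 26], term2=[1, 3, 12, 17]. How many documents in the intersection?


Boolean AND: find intersection of posting lists
term1 docs: [2, 8, 10, 15, 20, 21, 22, 26]
term2 docs: [1, 3, 12, 17]
Intersection: []
|intersection| = 0

0


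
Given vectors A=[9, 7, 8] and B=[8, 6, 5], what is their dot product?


Dot product = sum of element-wise products
A[0]*B[0] = 9*8 = 72
A[1]*B[1] = 7*6 = 42
A[2]*B[2] = 8*5 = 40
Sum = 72 + 42 + 40 = 154

154


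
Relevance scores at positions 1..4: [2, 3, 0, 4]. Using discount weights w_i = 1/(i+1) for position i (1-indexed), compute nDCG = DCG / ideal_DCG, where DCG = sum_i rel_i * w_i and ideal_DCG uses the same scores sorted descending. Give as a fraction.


Position discount weights w_i = 1/(i+1) for i=1..4:
Weights = [1/2, 1/3, 1/4, 1/5]
Actual relevance: [2, 3, 0, 4]
DCG = 2/2 + 3/3 + 0/4 + 4/5 = 14/5
Ideal relevance (sorted desc): [4, 3, 2, 0]
Ideal DCG = 4/2 + 3/3 + 2/4 + 0/5 = 7/2
nDCG = DCG / ideal_DCG = 14/5 / 7/2 = 4/5

4/5


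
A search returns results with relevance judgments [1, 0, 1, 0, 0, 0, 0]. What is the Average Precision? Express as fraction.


Computing P@k for each relevant position:
Position 1: relevant, P@1 = 1/1 = 1
Position 2: not relevant
Position 3: relevant, P@3 = 2/3 = 2/3
Position 4: not relevant
Position 5: not relevant
Position 6: not relevant
Position 7: not relevant
Sum of P@k = 1 + 2/3 = 5/3
AP = 5/3 / 2 = 5/6

5/6


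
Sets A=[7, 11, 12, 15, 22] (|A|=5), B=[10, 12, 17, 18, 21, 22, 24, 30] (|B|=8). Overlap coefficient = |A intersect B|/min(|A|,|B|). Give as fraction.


A intersect B = [12, 22]
|A intersect B| = 2
min(|A|, |B|) = min(5, 8) = 5
Overlap = 2 / 5 = 2/5

2/5


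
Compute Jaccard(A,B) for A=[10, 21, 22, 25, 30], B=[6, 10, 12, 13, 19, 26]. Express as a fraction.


A intersect B = [10]
|A intersect B| = 1
A union B = [6, 10, 12, 13, 19, 21, 22, 25, 26, 30]
|A union B| = 10
Jaccard = 1/10 = 1/10

1/10


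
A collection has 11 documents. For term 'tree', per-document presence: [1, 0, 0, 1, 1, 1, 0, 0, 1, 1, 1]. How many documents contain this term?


Checking each document for 'tree':
Doc 1: present
Doc 2: absent
Doc 3: absent
Doc 4: present
Doc 5: present
Doc 6: present
Doc 7: absent
Doc 8: absent
Doc 9: present
Doc 10: present
Doc 11: present
df = sum of presences = 1 + 0 + 0 + 1 + 1 + 1 + 0 + 0 + 1 + 1 + 1 = 7

7


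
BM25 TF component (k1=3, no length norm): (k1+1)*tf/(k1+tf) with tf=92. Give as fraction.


BM25 TF component = (k1+1)*tf / (k1+tf)
k1 = 3, tf = 92
Numerator = (3+1)*92 = 368
Denominator = 3 + 92 = 95
= 368/95 = 368/95

368/95


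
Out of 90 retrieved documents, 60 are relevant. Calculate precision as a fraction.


Precision = relevant_retrieved / total_retrieved
= 60 / 90
= 60 / (60 + 30)
= 2/3

2/3


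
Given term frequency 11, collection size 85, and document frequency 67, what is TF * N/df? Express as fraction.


TF * (N/df)
= 11 * (85/67)
= 11 * 85/67
= 935/67

935/67


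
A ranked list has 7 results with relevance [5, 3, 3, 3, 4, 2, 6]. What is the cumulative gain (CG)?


Cumulative Gain = sum of relevance scores
Position 1: rel=5, running sum=5
Position 2: rel=3, running sum=8
Position 3: rel=3, running sum=11
Position 4: rel=3, running sum=14
Position 5: rel=4, running sum=18
Position 6: rel=2, running sum=20
Position 7: rel=6, running sum=26
CG = 26

26


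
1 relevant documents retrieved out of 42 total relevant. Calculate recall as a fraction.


Recall = retrieved_relevant / total_relevant
= 1 / 42
= 1 / (1 + 41)
= 1/42

1/42


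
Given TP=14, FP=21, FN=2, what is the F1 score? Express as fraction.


F1 = 2 * P * R / (P + R)
P = TP/(TP+FP) = 14/35 = 2/5
R = TP/(TP+FN) = 14/16 = 7/8
2 * P * R = 2 * 2/5 * 7/8 = 7/10
P + R = 2/5 + 7/8 = 51/40
F1 = 7/10 / 51/40 = 28/51

28/51


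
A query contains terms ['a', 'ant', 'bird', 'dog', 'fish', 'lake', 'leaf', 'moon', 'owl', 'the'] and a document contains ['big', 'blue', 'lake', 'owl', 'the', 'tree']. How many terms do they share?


Query terms: ['a', 'ant', 'bird', 'dog', 'fish', 'lake', 'leaf', 'moon', 'owl', 'the']
Document terms: ['big', 'blue', 'lake', 'owl', 'the', 'tree']
Common terms: ['lake', 'owl', 'the']
Overlap count = 3

3


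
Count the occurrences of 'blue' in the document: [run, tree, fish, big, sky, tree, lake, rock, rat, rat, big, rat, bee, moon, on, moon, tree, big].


Document has 18 words
Scanning for 'blue':
Term not found in document
Count = 0

0


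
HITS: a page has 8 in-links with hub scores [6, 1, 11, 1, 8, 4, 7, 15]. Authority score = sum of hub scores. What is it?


Authority = sum of hub scores of in-linkers
In-link 1: hub score = 6
In-link 2: hub score = 1
In-link 3: hub score = 11
In-link 4: hub score = 1
In-link 5: hub score = 8
In-link 6: hub score = 4
In-link 7: hub score = 7
In-link 8: hub score = 15
Authority = 6 + 1 + 11 + 1 + 8 + 4 + 7 + 15 = 53

53
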